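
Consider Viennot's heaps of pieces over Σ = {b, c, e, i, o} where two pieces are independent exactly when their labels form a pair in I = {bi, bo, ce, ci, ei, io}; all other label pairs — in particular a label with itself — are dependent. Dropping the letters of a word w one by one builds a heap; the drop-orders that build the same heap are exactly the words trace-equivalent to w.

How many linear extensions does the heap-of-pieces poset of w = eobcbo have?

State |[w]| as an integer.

0(e) covers ∅
1(o) covers 0:e
2(b) covers 0:e
3(c) covers 1:o, 2:b
4(b) covers 3:c
5(o) covers 3:c
floor of heap: 0:e
completions by unplaced set U, small U first (add the entries for U minus each lowest piece of U):
  |U|=1: {4}:1  {5}:1
  |U|=2: {4,5}:2
  |U|=3: {3,4,5}:2
  |U|=4: {1,3,4,5}:2  {2,3,4,5}:2
  start at 0(e): 4

4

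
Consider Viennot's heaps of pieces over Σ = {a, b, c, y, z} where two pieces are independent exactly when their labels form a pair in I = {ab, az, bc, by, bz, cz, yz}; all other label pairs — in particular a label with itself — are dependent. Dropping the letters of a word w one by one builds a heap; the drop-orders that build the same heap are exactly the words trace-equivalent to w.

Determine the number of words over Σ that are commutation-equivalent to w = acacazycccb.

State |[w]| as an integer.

0(a) covers ∅
1(c) covers 0:a
2(a) covers 1:c
3(c) covers 2:a
4(a) covers 3:c
5(z) covers ∅
6(y) covers 4:a
7(c) covers 6:y
8(c) covers 7:c
9(c) covers 8:c
10(b) covers ∅
floor of heap: 0:a, 5:z, 10:b
completions by unplaced set U, small U first (add the entries for U minus each lowest piece of U):
  |U|=1: {5}:1  {9}:1  {10}:1
  |U|=2: {5,9}:2  {5,10}:2  {8,9}:1  {9,10}:2
  |U|=3: {5,8,9}:3  {5,9,10}:6  {7,8,9}:1  {8,9,10}:3
  |U|=4: {5,7,8,9}:4  {5,8,9,10}:12  {6,7,8,9}:1  {7,8,9,10}:4
  |U|=5: {4,6,7,8,9}:1  {5,6,7,8,9}:5  {5,7,8,9,10}:20  {6,7,8,9,10}:5
  |U|=6: {3,4,6,7,8,9}:1  {4,5,6,7,8,9}:6  {4,6,7,8,9,10}:6  {5,6,7,8,9,10}:30
  |U|=7: {2,3,4,6,7,8,9}:1  {3,4,5,6,7,8,9}:7  {3,4,6,7,8,9,10}:7  {4,5,6,7,8,9,10}:42
  |U|=8: {1,2,3,4,6,7,8,9}:1  {2,3,4,5,6,7,8,9}:8  {2,3,4,6,7,8,9,10}:8  {3,4,5,6,7,8,9,10}:56
  |U|=9: {0,1,2,3,4,6,7,8,9}:1  {1,2,3,4,5,6,7,8,9}:9  {1,2,3,4,6,7,8,9,10}:9  {2,3,4,5,6,7,8,9,10}:72
  start at 0(a): 90
  start at 5(z): 10
  start at 10(b): 10
sum over floor = 110

110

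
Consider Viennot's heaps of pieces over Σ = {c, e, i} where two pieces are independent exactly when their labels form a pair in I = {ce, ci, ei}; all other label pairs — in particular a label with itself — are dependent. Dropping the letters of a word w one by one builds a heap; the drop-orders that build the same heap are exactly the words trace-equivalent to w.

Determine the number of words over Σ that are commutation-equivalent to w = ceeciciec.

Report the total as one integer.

1260

piece 0:c — minimal
piece 1:e — minimal
piece 2:e rests on {1:e}
piece 3:c rests on {0:c}
piece 4:i — minimal
piece 5:c rests on {3:c}
piece 6:i rests on {4:i}
piece 7:e rests on {2:e}
piece 8:c rests on {5:c}
minimal pieces: {0:c, 1:e, 4:i}
ways to finish when only these pieces remain (= sum over removing one remaining piece with nothing left below it):
  1 left: {6}→1  {7}→1  {8}→1
  2 left: {2,7}→1  {4,6}→1  {5,8}→1  {6,7}→2  {6,8}→2  {7,8}→2
  3 left: {1,2,7}→1  {2,6,7}→3  {2,7,8}→3  {3,5,8}→1  {4,6,7}→3  {4,6,8}→3  {5,6,8}→3  {5,7,8}→3  {6,7,8}→6
  4 left: {0,3,5,8}→1  {1,2,6,7}→4  {1,2,7,8}→4  {2,4,6,7}→6  {2,5,7,8}→6  {2,6,7,8}→12  {3,5,6,8}→4  {3,5,7,8}→4  {4,5,6,8}→6  {4,6,7,8}→12  {5,6,7,8}→12
  5 left: {0,3,5,6,8}→5  {0,3,5,7,8}→5  {1,2,4,6,7}→10  {1,2,5,7,8}→10  {1,2,6,7,8}→20  {2,3,5,7,8}→10  {2,4,6,7,8}→30  {2,5,6,7,8}→30  {3,4,5,6,8}→10  {3,5,6,7,8}→20  {4,5,6,7,8}→30
  6 left: {0,2,3,5,7,8}→15  {0,3,4,5,6,8}→15  {0,3,5,6,7,8}→30  {1,2,3,5,7,8}→20  {1,2,4,6,7,8}→60  {1,2,5,6,7,8}→60  {2,3,5,6,7,8}→60  {2,4,5,6,7,8}→90  {3,4,5,6,7,8}→60
  7 left: {0,1,2,3,5,7,8}→35  {0,2,3,5,6,7,8}→105  {0,3,4,5,6,7,8}→105  {1,2,3,5,6,7,8}→140  {1,2,4,5,6,7,8}→210  {2,3,4,5,6,7,8}→210
  placing 0:c first → 560 extensions
  placing 1:e first → 420 extensions
  placing 4:i first → 280 extensions
total linear extensions = 1260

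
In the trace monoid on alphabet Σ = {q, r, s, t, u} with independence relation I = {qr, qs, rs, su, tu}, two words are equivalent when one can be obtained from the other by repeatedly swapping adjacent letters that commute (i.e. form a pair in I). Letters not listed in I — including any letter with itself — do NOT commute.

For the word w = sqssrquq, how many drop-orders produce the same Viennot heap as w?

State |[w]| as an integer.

168

#0=s has no predecessor
#1=q has no predecessor
#2=s depends on [0:s]
#3=s depends on [2:s]
#4=r has no predecessor
#5=q depends on [1:q]
#6=u depends on [4:r, 5:q]
#7=q depends on [6:u]
sources: [0:s, 1:q, 4:r]
N(rest) = Σ N(rest − s) over sources s of rest; N(one piece) = 1:
  size 1 → [3]=1  [7]=1
  size 2 → [2,3]=1  [3,7]=2  [6,7]=1
  size 3 → [0,2,3]=1  [2,3,7]=3  [3,6,7]=3  [4,6,7]=1  [5,6,7]=1
  size 4 → [0,2,3,7]=4  [1,5,6,7]=1  [2,3,6,7]=6  [3,4,6,7]=4  [3,5,6,7]=4  [4,5,6,7]=2
  size 5 → [0,2,3,6,7]=10  [1,3,5,6,7]=5  [1,4,5,6,7]=3  [2,3,4,6,7]=10  [2,3,5,6,7]=10  [3,4,5,6,7]=10
  size 6 → [0,2,3,4,6,7]=20  [0,2,3,5,6,7]=20  [1,2,3,5,6,7]=15  [1,3,4,5,6,7]=18  [2,3,4,5,6,7]=30
  first=0(s) contributes 63
  first=1(q) contributes 70
  first=4(r) contributes 35
|[w]| = 168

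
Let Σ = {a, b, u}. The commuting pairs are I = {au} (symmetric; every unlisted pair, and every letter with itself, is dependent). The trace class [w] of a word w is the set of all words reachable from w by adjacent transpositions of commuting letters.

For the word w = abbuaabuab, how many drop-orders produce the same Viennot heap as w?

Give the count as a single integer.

#0=a has no predecessor
#1=b depends on [0:a]
#2=b depends on [1:b]
#3=u depends on [2:b]
#4=a depends on [2:b]
#5=a depends on [4:a]
#6=b depends on [3:u, 5:a]
#7=u depends on [6:b]
#8=a depends on [6:b]
#9=b depends on [7:u, 8:a]
sources: [0:a]
N(rest) = Σ N(rest − s) over sources s of rest; N(one piece) = 1:
  size 1 → [9]=1
  size 2 → [7,9]=1  [8,9]=1
  size 3 → [7,8,9]=2
  size 4 → [6,7,8,9]=2
  size 5 → [3,6,7,8,9]=2  [5,6,7,8,9]=2
  size 6 → [3,5,6,7,8,9]=4  [4,5,6,7,8,9]=2
  size 7 → [3,4,5,6,7,8,9]=6
  size 8 → [2,3,4,5,6,7,8,9]=6
  first=0(a) contributes 6

6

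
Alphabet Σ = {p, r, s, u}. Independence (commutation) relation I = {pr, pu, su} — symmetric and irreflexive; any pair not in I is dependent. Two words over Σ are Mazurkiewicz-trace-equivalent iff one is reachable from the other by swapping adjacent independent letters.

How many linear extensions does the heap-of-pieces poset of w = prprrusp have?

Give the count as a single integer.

#0=p has no predecessor
#1=r has no predecessor
#2=p depends on [0:p]
#3=r depends on [1:r]
#4=r depends on [3:r]
#5=u depends on [4:r]
#6=s depends on [2:p, 4:r]
#7=p depends on [6:s]
sources: [0:p, 1:r]
N(rest) = Σ N(rest − s) over sources s of rest; N(one piece) = 1:
  size 1 → [5]=1  [7]=1
  size 2 → [5,7]=2  [6,7]=1
  size 3 → [2,6,7]=1  [5,6,7]=3
  size 4 → [0,2,6,7]=1  [2,5,6,7]=4  [4,5,6,7]=3
  size 5 → [0,2,5,6,7]=5  [2,4,5,6,7]=7  [3,4,5,6,7]=3
  size 6 → [0,2,4,5,6,7]=12  [1,3,4,5,6,7]=3  [2,3,4,5,6,7]=10
  first=0(p) contributes 13
  first=1(r) contributes 22
|[w]| = 35

35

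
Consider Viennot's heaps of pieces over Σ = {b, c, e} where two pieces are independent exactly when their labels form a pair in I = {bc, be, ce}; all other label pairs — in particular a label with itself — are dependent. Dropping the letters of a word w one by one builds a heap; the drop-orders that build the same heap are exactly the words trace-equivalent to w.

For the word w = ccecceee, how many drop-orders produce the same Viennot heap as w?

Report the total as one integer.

piece 0:c — minimal
piece 1:c rests on {0:c}
piece 2:e — minimal
piece 3:c rests on {1:c}
piece 4:c rests on {3:c}
piece 5:e rests on {2:e}
piece 6:e rests on {5:e}
piece 7:e rests on {6:e}
minimal pieces: {0:c, 2:e}
ways to finish when only these pieces remain (= sum over removing one remaining piece with nothing left below it):
  1 left: {4}→1  {7}→1
  2 left: {3,4}→1  {4,7}→2  {6,7}→1
  3 left: {1,3,4}→1  {3,4,7}→3  {4,6,7}→3  {5,6,7}→1
  4 left: {0,1,3,4}→1  {1,3,4,7}→4  {2,5,6,7}→1  {3,4,6,7}→6  {4,5,6,7}→4
  5 left: {0,1,3,4,7}→5  {1,3,4,6,7}→10  {2,4,5,6,7}→5  {3,4,5,6,7}→10
  6 left: {0,1,3,4,6,7}→15  {1,3,4,5,6,7}→20  {2,3,4,5,6,7}→15
  placing 0:c first → 35 extensions
  placing 2:e first → 35 extensions
total linear extensions = 70

70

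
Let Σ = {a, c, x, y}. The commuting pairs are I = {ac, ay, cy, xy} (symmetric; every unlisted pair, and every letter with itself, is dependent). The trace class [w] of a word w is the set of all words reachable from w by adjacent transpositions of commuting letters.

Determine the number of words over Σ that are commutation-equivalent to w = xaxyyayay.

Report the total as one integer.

126

#0=x has no predecessor
#1=a depends on [0:x]
#2=x depends on [1:a]
#3=y has no predecessor
#4=y depends on [3:y]
#5=a depends on [2:x]
#6=y depends on [4:y]
#7=a depends on [5:a]
#8=y depends on [6:y]
sources: [0:x, 3:y]
N(rest) = Σ N(rest − s) over sources s of rest; N(one piece) = 1:
  size 1 → [7]=1  [8]=1
  size 2 → [5,7]=1  [6,8]=1  [7,8]=2
  size 3 → [2,5,7]=1  [4,6,8]=1  [5,7,8]=3  [6,7,8]=3
  size 4 → [1,2,5,7]=1  [2,5,7,8]=4  [3,4,6,8]=1  [4,6,7,8]=4  [5,6,7,8]=6
  size 5 → [0,1,2,5,7]=1  [1,2,5,7,8]=5  [2,5,6,7,8]=10  [3,4,6,7,8]=5  [4,5,6,7,8]=10
  size 6 → [0,1,2,5,7,8]=6  [1,2,5,6,7,8]=15  [2,4,5,6,7,8]=20  [3,4,5,6,7,8]=15
  size 7 → [0,1,2,5,6,7,8]=21  [1,2,4,5,6,7,8]=35  [2,3,4,5,6,7,8]=35
  first=0(x) contributes 70
  first=3(y) contributes 56
|[w]| = 126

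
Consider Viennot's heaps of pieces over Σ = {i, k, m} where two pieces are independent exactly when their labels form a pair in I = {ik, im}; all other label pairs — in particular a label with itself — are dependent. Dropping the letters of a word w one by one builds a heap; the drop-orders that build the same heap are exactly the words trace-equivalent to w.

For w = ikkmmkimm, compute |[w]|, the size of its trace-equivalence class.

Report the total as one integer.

36

piece 0:i — minimal
piece 1:k — minimal
piece 2:k rests on {1:k}
piece 3:m rests on {2:k}
piece 4:m rests on {3:m}
piece 5:k rests on {4:m}
piece 6:i rests on {0:i}
piece 7:m rests on {5:k}
piece 8:m rests on {7:m}
minimal pieces: {0:i, 1:k}
ways to finish when only these pieces remain (= sum over removing one remaining piece with nothing left below it):
  1 left: {6}→1  {8}→1
  2 left: {0,6}→1  {6,8}→2  {7,8}→1
  3 left: {0,6,8}→3  {5,7,8}→1  {6,7,8}→3
  4 left: {0,6,7,8}→6  {4,5,7,8}→1  {5,6,7,8}→4
  5 left: {0,5,6,7,8}→10  {3,4,5,7,8}→1  {4,5,6,7,8}→5
  6 left: {0,4,5,6,7,8}→15  {2,3,4,5,7,8}→1  {3,4,5,6,7,8}→6
  7 left: {0,3,4,5,6,7,8}→21  {1,2,3,4,5,7,8}→1  {2,3,4,5,6,7,8}→7
  placing 0:i first → 8 extensions
  placing 1:k first → 28 extensions
total linear extensions = 36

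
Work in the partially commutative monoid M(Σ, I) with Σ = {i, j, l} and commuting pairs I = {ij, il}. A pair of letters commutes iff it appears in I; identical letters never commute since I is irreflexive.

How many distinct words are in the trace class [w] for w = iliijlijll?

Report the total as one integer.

drop 0:i onto floor
drop 1:l onto floor
drop 2:i onto {0:i}
drop 3:i onto {2:i}
drop 4:j onto {1:l}
drop 5:l onto {4:j}
drop 6:i onto {3:i}
drop 7:j onto {5:l}
drop 8:l onto {7:j}
drop 9:l onto {8:l}
ground layer = {0:i, 1:l}
drop-orders for the pieces not yet dropped (sum over which currently-grounded one goes next):
  1 to go: {6} 1  {9} 1
  2 to go: {3,6} 1  {6,9} 2  {8,9} 1
  3 to go: {2,3,6} 1  {3,6,9} 3  {6,8,9} 3  {7,8,9} 1
  4 to go: {0,2,3,6} 1  {2,3,6,9} 4  {3,6,8,9} 6  {5,7,8,9} 1  {6,7,8,9} 4
  5 to go: {0,2,3,6,9} 5  {2,3,6,8,9} 10  {3,6,7,8,9} 10  {4,5,7,8,9} 1  {5,6,7,8,9} 5
  6 to go: {0,2,3,6,8,9} 15  {1,4,5,7,8,9} 1  {2,3,6,7,8,9} 20  {3,5,6,7,8,9} 15  {4,5,6,7,8,9} 6
  7 to go: {0,2,3,6,7,8,9} 35  {1,4,5,6,7,8,9} 7  {2,3,5,6,7,8,9} 35  {3,4,5,6,7,8,9} 21
  8 to go: {0,2,3,5,6,7,8,9} 70  {1,3,4,5,6,7,8,9} 28  {2,3,4,5,6,7,8,9} 56
  if 0:i drops first: 84 orders
  if 1:l drops first: 126 orders
heap linearizations: 210

210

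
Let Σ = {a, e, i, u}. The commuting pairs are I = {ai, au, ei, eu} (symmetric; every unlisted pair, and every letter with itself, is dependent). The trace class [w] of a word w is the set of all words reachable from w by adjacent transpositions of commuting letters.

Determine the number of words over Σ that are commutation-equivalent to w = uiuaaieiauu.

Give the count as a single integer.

330

drop 0:u onto floor
drop 1:i onto {0:u}
drop 2:u onto {1:i}
drop 3:a onto floor
drop 4:a onto {3:a}
drop 5:i onto {2:u}
drop 6:e onto {4:a}
drop 7:i onto {5:i}
drop 8:a onto {6:e}
drop 9:u onto {7:i}
drop 10:u onto {9:u}
ground layer = {0:u, 3:a}
drop-orders for the pieces not yet dropped (sum over which currently-grounded one goes next):
  1 to go: {8} 1  {10} 1
  2 to go: {6,8} 1  {8,10} 2  {9,10} 1
  3 to go: {4,6,8} 1  {6,8,10} 3  {7,9,10} 1  {8,9,10} 3
  4 to go: {3,4,6,8} 1  {4,6,8,10} 4  {5,7,9,10} 1  {6,8,9,10} 6  {7,8,9,10} 4
  5 to go: {2,5,7,9,10} 1  {3,4,6,8,10} 5  {4,6,8,9,10} 10  {5,7,8,9,10} 5  {6,7,8,9,10} 10
  6 to go: {1,2,5,7,9,10} 1  {2,5,7,8,9,10} 6  {3,4,6,8,9,10} 15  {4,6,7,8,9,10} 20  {5,6,7,8,9,10} 15
  7 to go: {0,1,2,5,7,9,10} 1  {1,2,5,7,8,9,10} 7  {2,5,6,7,8,9,10} 21  {3,4,6,7,8,9,10} 35  {4,5,6,7,8,9,10} 35
  8 to go: {0,1,2,5,7,8,9,10} 8  {1,2,5,6,7,8,9,10} 28  {2,4,5,6,7,8,9,10} 56  {3,4,5,6,7,8,9,10} 70
  9 to go: {0,1,2,5,6,7,8,9,10} 36  {1,2,4,5,6,7,8,9,10} 84  {2,3,4,5,6,7,8,9,10} 126
  if 0:u drops first: 210 orders
  if 3:a drops first: 120 orders
heap linearizations: 330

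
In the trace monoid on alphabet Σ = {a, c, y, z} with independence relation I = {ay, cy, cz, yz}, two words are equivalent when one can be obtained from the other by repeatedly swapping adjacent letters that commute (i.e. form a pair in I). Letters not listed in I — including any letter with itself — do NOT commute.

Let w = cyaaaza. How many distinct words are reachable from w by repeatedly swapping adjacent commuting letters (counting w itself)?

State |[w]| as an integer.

0(c) covers ∅
1(y) covers ∅
2(a) covers 0:c
3(a) covers 2:a
4(a) covers 3:a
5(z) covers 4:a
6(a) covers 5:z
floor of heap: 0:c, 1:y
completions by unplaced set U, small U first (add the entries for U minus each lowest piece of U):
  |U|=1: {1}:1  {6}:1
  |U|=2: {1,6}:2  {5,6}:1
  |U|=3: {1,5,6}:3  {4,5,6}:1
  |U|=4: {1,4,5,6}:4  {3,4,5,6}:1
  |U|=5: {1,3,4,5,6}:5  {2,3,4,5,6}:1
  start at 0(c): 6
  start at 1(y): 1
sum over floor = 7

7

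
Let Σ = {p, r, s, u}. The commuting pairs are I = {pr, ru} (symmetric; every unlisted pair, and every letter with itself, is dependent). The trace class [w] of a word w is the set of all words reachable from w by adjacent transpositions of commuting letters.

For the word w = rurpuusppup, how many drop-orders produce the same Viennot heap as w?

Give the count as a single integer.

15

piece 0:r — minimal
piece 1:u — minimal
piece 2:r rests on {0:r}
piece 3:p rests on {1:u}
piece 4:u rests on {3:p}
piece 5:u rests on {4:u}
piece 6:s rests on {2:r, 5:u}
piece 7:p rests on {6:s}
piece 8:p rests on {7:p}
piece 9:u rests on {8:p}
piece 10:p rests on {9:u}
minimal pieces: {0:r, 1:u}
ways to finish when only these pieces remain (= sum over removing one remaining piece with nothing left below it):
  1 left: {10}→1
  2 left: {9,10}→1
  3 left: {8,9,10}→1
  4 left: {7,8,9,10}→1
  5 left: {6,7,8,9,10}→1
  6 left: {2,6,7,8,9,10}→1  {5,6,7,8,9,10}→1
  7 left: {0,2,6,7,8,9,10}→1  {2,5,6,7,8,9,10}→2  {4,5,6,7,8,9,10}→1
  8 left: {0,2,5,6,7,8,9,10}→3  {2,4,5,6,7,8,9,10}→3  {3,4,5,6,7,8,9,10}→1
  9 left: {0,2,4,5,6,7,8,9,10}→6  {1,3,4,5,6,7,8,9,10}→1  {2,3,4,5,6,7,8,9,10}→4
  placing 0:r first → 5 extensions
  placing 1:u first → 10 extensions
total linear extensions = 15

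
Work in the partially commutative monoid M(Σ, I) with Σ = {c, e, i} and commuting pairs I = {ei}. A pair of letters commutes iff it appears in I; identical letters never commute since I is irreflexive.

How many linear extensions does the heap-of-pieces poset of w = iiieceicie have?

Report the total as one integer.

drop 0:i onto floor
drop 1:i onto {0:i}
drop 2:i onto {1:i}
drop 3:e onto floor
drop 4:c onto {2:i, 3:e}
drop 5:e onto {4:c}
drop 6:i onto {4:c}
drop 7:c onto {5:e, 6:i}
drop 8:i onto {7:c}
drop 9:e onto {7:c}
ground layer = {0:i, 3:e}
drop-orders for the pieces not yet dropped (sum over which currently-grounded one goes next):
  1 to go: {8} 1  {9} 1
  2 to go: {8,9} 2
  3 to go: {7,8,9} 2
  4 to go: {5,7,8,9} 2  {6,7,8,9} 2
  5 to go: {5,6,7,8,9} 4
  6 to go: {4,5,6,7,8,9} 4
  7 to go: {2,4,5,6,7,8,9} 4  {3,4,5,6,7,8,9} 4
  8 to go: {1,2,4,5,6,7,8,9} 4  {2,3,4,5,6,7,8,9} 8
  if 0:i drops first: 12 orders
  if 3:e drops first: 4 orders
heap linearizations: 16

16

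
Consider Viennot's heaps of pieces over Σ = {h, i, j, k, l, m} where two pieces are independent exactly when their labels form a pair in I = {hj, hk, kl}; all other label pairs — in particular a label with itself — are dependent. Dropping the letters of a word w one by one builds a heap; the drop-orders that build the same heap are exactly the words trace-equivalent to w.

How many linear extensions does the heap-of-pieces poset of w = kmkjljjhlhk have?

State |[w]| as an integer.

10

piece 0:k — minimal
piece 1:m rests on {0:k}
piece 2:k rests on {1:m}
piece 3:j rests on {2:k}
piece 4:l rests on {3:j}
piece 5:j rests on {4:l}
piece 6:j rests on {5:j}
piece 7:h rests on {4:l}
piece 8:l rests on {6:j, 7:h}
piece 9:h rests on {8:l}
piece 10:k rests on {6:j}
minimal pieces: {0:k}
ways to finish when only these pieces remain (= sum over removing one remaining piece with nothing left below it):
  1 left: {9}→1  {10}→1
  2 left: {8,9}→1  {9,10}→2
  3 left: {7,8,9}→1  {8,9,10}→3
  4 left: {6,8,9,10}→3  {7,8,9,10}→4
  5 left: {5,6,8,9,10}→3  {6,7,8,9,10}→7
  6 left: {5,6,7,8,9,10}→10
  7 left: {4,5,6,7,8,9,10}→10
  8 left: {3,4,5,6,7,8,9,10}→10
  9 left: {2,3,4,5,6,7,8,9,10}→10
  placing 0:k first → 10 extensions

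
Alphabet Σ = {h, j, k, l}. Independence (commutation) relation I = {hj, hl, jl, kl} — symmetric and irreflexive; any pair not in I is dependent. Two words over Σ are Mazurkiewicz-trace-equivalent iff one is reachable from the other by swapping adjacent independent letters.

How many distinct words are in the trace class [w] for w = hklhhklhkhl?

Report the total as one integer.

165

drop 0:h onto floor
drop 1:k onto {0:h}
drop 2:l onto floor
drop 3:h onto {1:k}
drop 4:h onto {3:h}
drop 5:k onto {4:h}
drop 6:l onto {2:l}
drop 7:h onto {5:k}
drop 8:k onto {7:h}
drop 9:h onto {8:k}
drop 10:l onto {6:l}
ground layer = {0:h, 2:l}
drop-orders for the pieces not yet dropped (sum over which currently-grounded one goes next):
  1 to go: {9} 1  {10} 1
  2 to go: {6,10} 1  {8,9} 1  {9,10} 2
  3 to go: {2,6,10} 1  {6,9,10} 3  {7,8,9} 1  {8,9,10} 3
  4 to go: {2,6,9,10} 4  {5,7,8,9} 1  {6,8,9,10} 6  {7,8,9,10} 4
  5 to go: {2,6,8,9,10} 10  {4,5,7,8,9} 1  {5,7,8,9,10} 5  {6,7,8,9,10} 10
  6 to go: {2,6,7,8,9,10} 20  {3,4,5,7,8,9} 1  {4,5,7,8,9,10} 6  {5,6,7,8,9,10} 15
  7 to go: {1,3,4,5,7,8,9} 1  {2,5,6,7,8,9,10} 35  {3,4,5,7,8,9,10} 7  {4,5,6,7,8,9,10} 21
  8 to go: {0,1,3,4,5,7,8,9} 1  {1,3,4,5,7,8,9,10} 8  {2,4,5,6,7,8,9,10} 56  {3,4,5,6,7,8,9,10} 28
  9 to go: {0,1,3,4,5,7,8,9,10} 9  {1,3,4,5,6,7,8,9,10} 36  {2,3,4,5,6,7,8,9,10} 84
  if 0:h drops first: 120 orders
  if 2:l drops first: 45 orders
heap linearizations: 165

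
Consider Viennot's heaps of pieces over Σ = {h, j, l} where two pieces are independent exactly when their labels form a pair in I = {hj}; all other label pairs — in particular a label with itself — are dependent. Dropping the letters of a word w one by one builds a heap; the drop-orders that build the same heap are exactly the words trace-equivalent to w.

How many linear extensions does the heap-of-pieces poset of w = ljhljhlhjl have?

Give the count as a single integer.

piece 0:l — minimal
piece 1:j rests on {0:l}
piece 2:h rests on {0:l}
piece 3:l rests on {1:j, 2:h}
piece 4:j rests on {3:l}
piece 5:h rests on {3:l}
piece 6:l rests on {4:j, 5:h}
piece 7:h rests on {6:l}
piece 8:j rests on {6:l}
piece 9:l rests on {7:h, 8:j}
minimal pieces: {0:l}
ways to finish when only these pieces remain (= sum over removing one remaining piece with nothing left below it):
  1 left: {9}→1
  2 left: {7,9}→1  {8,9}→1
  3 left: {7,8,9}→2
  4 left: {6,7,8,9}→2
  5 left: {4,6,7,8,9}→2  {5,6,7,8,9}→2
  6 left: {4,5,6,7,8,9}→4
  7 left: {3,4,5,6,7,8,9}→4
  8 left: {1,3,4,5,6,7,8,9}→4  {2,3,4,5,6,7,8,9}→4
  placing 0:l first → 8 extensions

8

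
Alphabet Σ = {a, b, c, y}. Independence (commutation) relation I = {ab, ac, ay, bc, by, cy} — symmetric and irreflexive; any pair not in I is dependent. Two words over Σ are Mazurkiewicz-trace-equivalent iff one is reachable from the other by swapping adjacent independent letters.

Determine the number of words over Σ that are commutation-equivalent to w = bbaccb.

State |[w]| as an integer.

piece 0:b — minimal
piece 1:b rests on {0:b}
piece 2:a — minimal
piece 3:c — minimal
piece 4:c rests on {3:c}
piece 5:b rests on {1:b}
minimal pieces: {0:b, 2:a, 3:c}
ways to finish when only these pieces remain (= sum over removing one remaining piece with nothing left below it):
  1 left: {2}→1  {4}→1  {5}→1
  2 left: {1,5}→1  {2,4}→2  {2,5}→2  {3,4}→1  {4,5}→2
  3 left: {0,1,5}→1  {1,2,5}→3  {1,4,5}→3  {2,3,4}→3  {2,4,5}→6  {3,4,5}→3
  4 left: {0,1,2,5}→4  {0,1,4,5}→4  {1,2,4,5}→12  {1,3,4,5}→6  {2,3,4,5}→12
  placing 0:b first → 30 extensions
  placing 2:a first → 10 extensions
  placing 3:c first → 20 extensions
total linear extensions = 60

60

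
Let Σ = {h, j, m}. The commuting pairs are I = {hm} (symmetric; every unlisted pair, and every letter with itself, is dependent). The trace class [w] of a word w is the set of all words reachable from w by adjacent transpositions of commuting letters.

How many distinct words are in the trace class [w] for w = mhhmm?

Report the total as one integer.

10

piece 0:m — minimal
piece 1:h — minimal
piece 2:h rests on {1:h}
piece 3:m rests on {0:m}
piece 4:m rests on {3:m}
minimal pieces: {0:m, 1:h}
ways to finish when only these pieces remain (= sum over removing one remaining piece with nothing left below it):
  1 left: {2}→1  {4}→1
  2 left: {1,2}→1  {2,4}→2  {3,4}→1
  3 left: {0,3,4}→1  {1,2,4}→3  {2,3,4}→3
  placing 0:m first → 6 extensions
  placing 1:h first → 4 extensions
total linear extensions = 10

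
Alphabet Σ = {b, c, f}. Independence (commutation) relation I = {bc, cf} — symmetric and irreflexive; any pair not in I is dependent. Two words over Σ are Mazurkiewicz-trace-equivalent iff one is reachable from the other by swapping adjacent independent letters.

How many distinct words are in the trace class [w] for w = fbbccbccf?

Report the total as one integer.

126

piece 0:f — minimal
piece 1:b rests on {0:f}
piece 2:b rests on {1:b}
piece 3:c — minimal
piece 4:c rests on {3:c}
piece 5:b rests on {2:b}
piece 6:c rests on {4:c}
piece 7:c rests on {6:c}
piece 8:f rests on {5:b}
minimal pieces: {0:f, 3:c}
ways to finish when only these pieces remain (= sum over removing one remaining piece with nothing left below it):
  1 left: {7}→1  {8}→1
  2 left: {5,8}→1  {6,7}→1  {7,8}→2
  3 left: {2,5,8}→1  {4,6,7}→1  {5,7,8}→3  {6,7,8}→3
  4 left: {1,2,5,8}→1  {2,5,7,8}→4  {3,4,6,7}→1  {4,6,7,8}→4  {5,6,7,8}→6
  5 left: {0,1,2,5,8}→1  {1,2,5,7,8}→5  {2,5,6,7,8}→10  {3,4,6,7,8}→5  {4,5,6,7,8}→10
  6 left: {0,1,2,5,7,8}→6  {1,2,5,6,7,8}→15  {2,4,5,6,7,8}→20  {3,4,5,6,7,8}→15
  7 left: {0,1,2,5,6,7,8}→21  {1,2,4,5,6,7,8}→35  {2,3,4,5,6,7,8}→35
  placing 0:f first → 70 extensions
  placing 3:c first → 56 extensions
total linear extensions = 126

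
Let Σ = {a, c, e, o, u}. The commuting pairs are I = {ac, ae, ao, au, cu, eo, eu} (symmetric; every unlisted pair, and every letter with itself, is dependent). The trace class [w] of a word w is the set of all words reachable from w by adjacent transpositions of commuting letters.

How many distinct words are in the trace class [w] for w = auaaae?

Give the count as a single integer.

30

drop 0:a onto floor
drop 1:u onto floor
drop 2:a onto {0:a}
drop 3:a onto {2:a}
drop 4:a onto {3:a}
drop 5:e onto floor
ground layer = {0:a, 1:u, 5:e}
drop-orders for the pieces not yet dropped (sum over which currently-grounded one goes next):
  1 to go: {1} 1  {4} 1  {5} 1
  2 to go: {1,4} 2  {1,5} 2  {3,4} 1  {4,5} 2
  3 to go: {1,3,4} 3  {1,4,5} 6  {2,3,4} 1  {3,4,5} 3
  4 to go: {0,2,3,4} 1  {1,2,3,4} 4  {1,3,4,5} 12  {2,3,4,5} 4
  if 0:a drops first: 20 orders
  if 1:u drops first: 5 orders
  if 5:e drops first: 5 orders
heap linearizations: 30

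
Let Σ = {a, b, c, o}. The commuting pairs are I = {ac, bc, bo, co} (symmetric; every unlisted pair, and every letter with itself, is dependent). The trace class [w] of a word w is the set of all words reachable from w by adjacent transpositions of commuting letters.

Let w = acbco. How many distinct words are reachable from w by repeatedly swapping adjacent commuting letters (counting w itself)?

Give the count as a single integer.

20

#0=a has no predecessor
#1=c has no predecessor
#2=b depends on [0:a]
#3=c depends on [1:c]
#4=o depends on [0:a]
sources: [0:a, 1:c]
N(rest) = Σ N(rest − s) over sources s of rest; N(one piece) = 1:
  size 1 → [2]=1  [3]=1  [4]=1
  size 2 → [1,3]=1  [2,3]=2  [2,4]=2  [3,4]=2
  size 3 → [0,2,4]=2  [1,2,3]=3  [1,3,4]=3  [2,3,4]=6
  first=0(a) contributes 12
  first=1(c) contributes 8
|[w]| = 20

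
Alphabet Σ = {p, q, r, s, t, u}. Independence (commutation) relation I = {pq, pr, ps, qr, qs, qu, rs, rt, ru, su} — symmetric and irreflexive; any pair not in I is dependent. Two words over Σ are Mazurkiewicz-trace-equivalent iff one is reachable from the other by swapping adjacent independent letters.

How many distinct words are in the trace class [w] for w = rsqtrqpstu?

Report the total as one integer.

540

drop 0:r onto floor
drop 1:s onto floor
drop 2:q onto floor
drop 3:t onto {1:s, 2:q}
drop 4:r onto {0:r}
drop 5:q onto {3:t}
drop 6:p onto {3:t}
drop 7:s onto {3:t}
drop 8:t onto {5:q, 6:p, 7:s}
drop 9:u onto {8:t}
ground layer = {0:r, 1:s, 2:q}
drop-orders for the pieces not yet dropped (sum over which currently-grounded one goes next):
  1 to go: {4} 1  {9} 1
  2 to go: {0,4} 1  {4,9} 2  {8,9} 1
  3 to go: {0,4,9} 3  {4,8,9} 3  {5,8,9} 1  {6,8,9} 1  {7,8,9} 1
  4 to go: {0,4,8,9} 6  {4,5,8,9} 4  {4,6,8,9} 4  {4,7,8,9} 4  {5,6,8,9} 2  {5,7,8,9} 2  {6,7,8,9} 2
  5 to go: {0,4,5,8,9} 10  {0,4,6,8,9} 10  {0,4,7,8,9} 10  {4,5,6,8,9} 10  {4,5,7,8,9} 10  {4,6,7,8,9} 10  {5,6,7,8,9} 6
  6 to go: {0,4,5,6,8,9} 30  {0,4,5,7,8,9} 30  {0,4,6,7,8,9} 30  {3,5,6,7,8,9} 6  {4,5,6,7,8,9} 36
  7 to go: {0,4,5,6,7,8,9} 126  {1,3,5,6,7,8,9} 6  {2,3,5,6,7,8,9} 6  {3,4,5,6,7,8,9} 42
  8 to go: {0,3,4,5,6,7,8,9} 168  {1,2,3,5,6,7,8,9} 12  {1,3,4,5,6,7,8,9} 48  {2,3,4,5,6,7,8,9} 48
  if 0:r drops first: 108 orders
  if 1:s drops first: 216 orders
  if 2:q drops first: 216 orders
heap linearizations: 540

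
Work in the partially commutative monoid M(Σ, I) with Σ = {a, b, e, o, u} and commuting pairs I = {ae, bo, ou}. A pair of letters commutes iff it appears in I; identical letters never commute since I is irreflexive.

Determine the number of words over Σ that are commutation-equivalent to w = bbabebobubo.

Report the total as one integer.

15

piece 0:b — minimal
piece 1:b rests on {0:b}
piece 2:a rests on {1:b}
piece 3:b rests on {2:a}
piece 4:e rests on {3:b}
piece 5:b rests on {4:e}
piece 6:o rests on {4:e}
piece 7:b rests on {5:b}
piece 8:u rests on {7:b}
piece 9:b rests on {8:u}
piece 10:o rests on {6:o}
minimal pieces: {0:b}
ways to finish when only these pieces remain (= sum over removing one remaining piece with nothing left below it):
  1 left: {9}→1  {10}→1
  2 left: {6,10}→1  {8,9}→1  {9,10}→2
  3 left: {6,9,10}→3  {7,8,9}→1  {8,9,10}→3
  4 left: {5,7,8,9}→1  {6,8,9,10}→6  {7,8,9,10}→4
  5 left: {5,7,8,9,10}→5  {6,7,8,9,10}→10
  6 left: {5,6,7,8,9,10}→15
  7 left: {4,5,6,7,8,9,10}→15
  8 left: {3,4,5,6,7,8,9,10}→15
  9 left: {2,3,4,5,6,7,8,9,10}→15
  placing 0:b first → 15 extensions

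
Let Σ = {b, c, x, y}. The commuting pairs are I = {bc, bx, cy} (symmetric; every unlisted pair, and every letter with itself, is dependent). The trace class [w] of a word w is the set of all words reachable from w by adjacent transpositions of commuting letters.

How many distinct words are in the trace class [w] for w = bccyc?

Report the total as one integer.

10

piece 0:b — minimal
piece 1:c — minimal
piece 2:c rests on {1:c}
piece 3:y rests on {0:b}
piece 4:c rests on {2:c}
minimal pieces: {0:b, 1:c}
ways to finish when only these pieces remain (= sum over removing one remaining piece with nothing left below it):
  1 left: {3}→1  {4}→1
  2 left: {0,3}→1  {2,4}→1  {3,4}→2
  3 left: {0,3,4}→3  {1,2,4}→1  {2,3,4}→3
  placing 0:b first → 4 extensions
  placing 1:c first → 6 extensions
total linear extensions = 10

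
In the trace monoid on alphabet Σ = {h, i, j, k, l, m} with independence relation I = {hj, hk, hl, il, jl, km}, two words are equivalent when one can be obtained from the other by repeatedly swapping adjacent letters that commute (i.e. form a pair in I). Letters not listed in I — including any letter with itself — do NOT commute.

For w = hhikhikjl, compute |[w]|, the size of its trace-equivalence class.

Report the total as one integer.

4

0(h) covers ∅
1(h) covers 0:h
2(i) covers 1:h
3(k) covers 2:i
4(h) covers 2:i
5(i) covers 3:k, 4:h
6(k) covers 5:i
7(j) covers 6:k
8(l) covers 6:k
floor of heap: 0:h
completions by unplaced set U, small U first (add the entries for U minus each lowest piece of U):
  |U|=1: {7}:1  {8}:1
  |U|=2: {7,8}:2
  |U|=3: {6,7,8}:2
  |U|=4: {5,6,7,8}:2
  |U|=5: {3,5,6,7,8}:2  {4,5,6,7,8}:2
  |U|=6: {3,4,5,6,7,8}:4
  |U|=7: {2,3,4,5,6,7,8}:4
  start at 0(h): 4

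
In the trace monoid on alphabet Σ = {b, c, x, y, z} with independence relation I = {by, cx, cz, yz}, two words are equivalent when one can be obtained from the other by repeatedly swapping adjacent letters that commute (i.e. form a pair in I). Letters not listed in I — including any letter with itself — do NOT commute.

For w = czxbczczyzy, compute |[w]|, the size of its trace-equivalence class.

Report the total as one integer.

piece 0:c — minimal
piece 1:z — minimal
piece 2:x rests on {1:z}
piece 3:b rests on {0:c, 2:x}
piece 4:c rests on {3:b}
piece 5:z rests on {3:b}
piece 6:c rests on {4:c}
piece 7:z rests on {5:z}
piece 8:y rests on {6:c}
piece 9:z rests on {7:z}
piece 10:y rests on {8:y}
minimal pieces: {0:c, 1:z}
ways to finish when only these pieces remain (= sum over removing one remaining piece with nothing left below it):
  1 left: {9}→1  {10}→1
  2 left: {7,9}→1  {8,10}→1  {9,10}→2
  3 left: {5,7,9}→1  {6,8,10}→1  {7,9,10}→3  {8,9,10}→3
  4 left: {4,6,8,10}→1  {5,7,9,10}→4  {6,8,9,10}→4  {7,8,9,10}→6
  5 left: {4,6,8,9,10}→5  {5,7,8,9,10}→10  {6,7,8,9,10}→10
  6 left: {4,6,7,8,9,10}→15  {5,6,7,8,9,10}→20
  7 left: {4,5,6,7,8,9,10}→35
  8 left: {3,4,5,6,7,8,9,10}→35
  9 left: {0,3,4,5,6,7,8,9,10}→35  {2,3,4,5,6,7,8,9,10}→35
  placing 0:c first → 35 extensions
  placing 1:z first → 70 extensions
total linear extensions = 105

105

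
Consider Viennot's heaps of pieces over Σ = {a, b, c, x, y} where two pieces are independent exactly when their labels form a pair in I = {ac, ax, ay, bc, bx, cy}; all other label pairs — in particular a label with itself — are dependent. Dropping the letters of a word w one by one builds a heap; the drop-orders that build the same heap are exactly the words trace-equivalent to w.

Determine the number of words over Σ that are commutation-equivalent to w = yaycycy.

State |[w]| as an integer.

105

#0=y has no predecessor
#1=a has no predecessor
#2=y depends on [0:y]
#3=c has no predecessor
#4=y depends on [2:y]
#5=c depends on [3:c]
#6=y depends on [4:y]
sources: [0:y, 1:a, 3:c]
N(rest) = Σ N(rest − s) over sources s of rest; N(one piece) = 1:
  size 1 → [1]=1  [5]=1  [6]=1
  size 2 → [1,5]=2  [1,6]=2  [3,5]=1  [4,6]=1  [5,6]=2
  size 3 → [1,3,5]=3  [1,4,6]=3  [1,5,6]=6  [2,4,6]=1  [3,5,6]=3  [4,5,6]=3
  size 4 → [0,2,4,6]=1  [1,2,4,6]=4  [1,3,5,6]=12  [1,4,5,6]=12  [2,4,5,6]=4  [3,4,5,6]=6
  size 5 → [0,1,2,4,6]=5  [0,2,4,5,6]=5  [1,2,4,5,6]=20  [1,3,4,5,6]=30  [2,3,4,5,6]=10
  first=0(y) contributes 60
  first=1(a) contributes 15
  first=3(c) contributes 30
|[w]| = 105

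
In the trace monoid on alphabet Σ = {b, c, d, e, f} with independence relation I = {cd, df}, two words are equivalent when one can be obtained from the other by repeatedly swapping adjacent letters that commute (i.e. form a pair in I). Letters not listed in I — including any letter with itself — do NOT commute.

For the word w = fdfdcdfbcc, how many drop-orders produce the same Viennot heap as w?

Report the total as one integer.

drop 0:f onto floor
drop 1:d onto floor
drop 2:f onto {0:f}
drop 3:d onto {1:d}
drop 4:c onto {2:f}
drop 5:d onto {3:d}
drop 6:f onto {4:c}
drop 7:b onto {5:d, 6:f}
drop 8:c onto {7:b}
drop 9:c onto {8:c}
ground layer = {0:f, 1:d}
drop-orders for the pieces not yet dropped (sum over which currently-grounded one goes next):
  1 to go: {9} 1
  2 to go: {8,9} 1
  3 to go: {7,8,9} 1
  4 to go: {5,7,8,9} 1  {6,7,8,9} 1
  5 to go: {3,5,7,8,9} 1  {4,6,7,8,9} 1  {5,6,7,8,9} 2
  6 to go: {1,3,5,7,8,9} 1  {2,4,6,7,8,9} 1  {3,5,6,7,8,9} 3  {4,5,6,7,8,9} 3
  7 to go: {0,2,4,6,7,8,9} 1  {1,3,5,6,7,8,9} 4  {2,4,5,6,7,8,9} 4  {3,4,5,6,7,8,9} 6
  8 to go: {0,2,4,5,6,7,8,9} 5  {1,3,4,5,6,7,8,9} 10  {2,3,4,5,6,7,8,9} 10
  if 0:f drops first: 20 orders
  if 1:d drops first: 15 orders
heap linearizations: 35

35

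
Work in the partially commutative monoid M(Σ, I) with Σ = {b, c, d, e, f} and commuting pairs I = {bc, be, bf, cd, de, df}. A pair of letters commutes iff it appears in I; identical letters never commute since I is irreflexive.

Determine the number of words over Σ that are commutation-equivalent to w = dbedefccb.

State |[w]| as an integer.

drop 0:d onto floor
drop 1:b onto {0:d}
drop 2:e onto floor
drop 3:d onto {1:b}
drop 4:e onto {2:e}
drop 5:f onto {4:e}
drop 6:c onto {5:f}
drop 7:c onto {6:c}
drop 8:b onto {3:d}
ground layer = {0:d, 2:e}
drop-orders for the pieces not yet dropped (sum over which currently-grounded one goes next):
  1 to go: {7} 1  {8} 1
  2 to go: {3,8} 1  {6,7} 1  {7,8} 2
  3 to go: {1,3,8} 1  {3,7,8} 3  {5,6,7} 1  {6,7,8} 3
  4 to go: {0,1,3,8} 1  {1,3,7,8} 4  {3,6,7,8} 6  {4,5,6,7} 1  {5,6,7,8} 4
  5 to go: {0,1,3,7,8} 5  {1,3,6,7,8} 10  {2,4,5,6,7} 1  {3,5,6,7,8} 10  {4,5,6,7,8} 5
  6 to go: {0,1,3,6,7,8} 15  {1,3,5,6,7,8} 20  {2,4,5,6,7,8} 6  {3,4,5,6,7,8} 15
  7 to go: {0,1,3,5,6,7,8} 35  {1,3,4,5,6,7,8} 35  {2,3,4,5,6,7,8} 21
  if 0:d drops first: 56 orders
  if 2:e drops first: 70 orders
heap linearizations: 126

126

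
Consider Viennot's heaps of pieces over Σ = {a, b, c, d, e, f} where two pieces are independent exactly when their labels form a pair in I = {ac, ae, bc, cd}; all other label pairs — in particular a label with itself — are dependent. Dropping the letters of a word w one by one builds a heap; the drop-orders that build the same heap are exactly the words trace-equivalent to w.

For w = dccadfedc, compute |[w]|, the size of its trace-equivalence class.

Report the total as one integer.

20

drop 0:d onto floor
drop 1:c onto floor
drop 2:c onto {1:c}
drop 3:a onto {0:d}
drop 4:d onto {3:a}
drop 5:f onto {2:c, 4:d}
drop 6:e onto {5:f}
drop 7:d onto {6:e}
drop 8:c onto {6:e}
ground layer = {0:d, 1:c}
drop-orders for the pieces not yet dropped (sum over which currently-grounded one goes next):
  1 to go: {7} 1  {8} 1
  2 to go: {7,8} 2
  3 to go: {6,7,8} 2
  4 to go: {5,6,7,8} 2
  5 to go: {2,5,6,7,8} 2  {4,5,6,7,8} 2
  6 to go: {1,2,5,6,7,8} 2  {2,4,5,6,7,8} 4  {3,4,5,6,7,8} 2
  7 to go: {0,3,4,5,6,7,8} 2  {1,2,4,5,6,7,8} 6  {2,3,4,5,6,7,8} 6
  if 0:d drops first: 12 orders
  if 1:c drops first: 8 orders
heap linearizations: 20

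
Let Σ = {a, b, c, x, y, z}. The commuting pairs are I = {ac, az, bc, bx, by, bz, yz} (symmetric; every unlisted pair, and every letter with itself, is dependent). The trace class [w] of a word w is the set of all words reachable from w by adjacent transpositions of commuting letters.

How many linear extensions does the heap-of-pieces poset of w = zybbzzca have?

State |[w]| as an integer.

189

drop 0:z onto floor
drop 1:y onto floor
drop 2:b onto floor
drop 3:b onto {2:b}
drop 4:z onto {0:z}
drop 5:z onto {4:z}
drop 6:c onto {1:y, 5:z}
drop 7:a onto {1:y, 3:b}
ground layer = {0:z, 1:y, 2:b}
drop-orders for the pieces not yet dropped (sum over which currently-grounded one goes next):
  1 to go: {6} 1  {7} 1
  2 to go: {3,7} 1  {5,6} 1  {6,7} 2
  3 to go: {1,6,7} 2  {2,3,7} 1  {3,6,7} 3  {4,5,6} 1  {5,6,7} 3
  4 to go: {0,4,5,6} 1  {1,3,6,7} 5  {1,5,6,7} 5  {2,3,6,7} 4  {3,5,6,7} 6  {4,5,6,7} 4
  5 to go: {0,4,5,6,7} 5  {1,2,3,6,7} 9  {1,3,5,6,7} 16  {1,4,5,6,7} 9  {2,3,5,6,7} 10  {3,4,5,6,7} 10
  6 to go: {0,1,4,5,6,7} 14  {0,3,4,5,6,7} 15  {1,2,3,5,6,7} 35  {1,3,4,5,6,7} 35  {2,3,4,5,6,7} 20
  if 0:z drops first: 90 orders
  if 1:y drops first: 35 orders
  if 2:b drops first: 64 orders
heap linearizations: 189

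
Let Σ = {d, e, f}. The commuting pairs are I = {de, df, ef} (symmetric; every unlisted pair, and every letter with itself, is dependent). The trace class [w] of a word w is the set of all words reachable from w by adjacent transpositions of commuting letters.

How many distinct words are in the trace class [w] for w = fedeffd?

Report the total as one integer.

210

piece 0:f — minimal
piece 1:e — minimal
piece 2:d — minimal
piece 3:e rests on {1:e}
piece 4:f rests on {0:f}
piece 5:f rests on {4:f}
piece 6:d rests on {2:d}
minimal pieces: {0:f, 1:e, 2:d}
ways to finish when only these pieces remain (= sum over removing one remaining piece with nothing left below it):
  1 left: {3}→1  {5}→1  {6}→1
  2 left: {1,3}→1  {2,6}→1  {3,5}→2  {3,6}→2  {4,5}→1  {5,6}→2
  3 left: {0,4,5}→1  {1,3,5}→3  {1,3,6}→3  {2,3,6}→3  {2,5,6}→3  {3,4,5}→3  {3,5,6}→6  {4,5,6}→3
  4 left: {0,3,4,5}→4  {0,4,5,6}→4  {1,2,3,6}→6  {1,3,4,5}→6  {1,3,5,6}→12  {2,3,5,6}→12  {2,4,5,6}→6  {3,4,5,6}→12
  5 left: {0,1,3,4,5}→10  {0,2,4,5,6}→10  {0,3,4,5,6}→20  {1,2,3,5,6}→30  {1,3,4,5,6}→30  {2,3,4,5,6}→30
  placing 0:f first → 90 extensions
  placing 1:e first → 60 extensions
  placing 2:d first → 60 extensions
total linear extensions = 210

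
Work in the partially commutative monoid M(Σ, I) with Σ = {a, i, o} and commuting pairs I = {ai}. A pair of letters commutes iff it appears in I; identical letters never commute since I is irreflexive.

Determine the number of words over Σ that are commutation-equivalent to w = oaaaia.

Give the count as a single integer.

5

drop 0:o onto floor
drop 1:a onto {0:o}
drop 2:a onto {1:a}
drop 3:a onto {2:a}
drop 4:i onto {0:o}
drop 5:a onto {3:a}
ground layer = {0:o}
drop-orders for the pieces not yet dropped (sum over which currently-grounded one goes next):
  1 to go: {4} 1  {5} 1
  2 to go: {3,5} 1  {4,5} 2
  3 to go: {2,3,5} 1  {3,4,5} 3
  4 to go: {1,2,3,5} 1  {2,3,4,5} 4
  if 0:o drops first: 5 orders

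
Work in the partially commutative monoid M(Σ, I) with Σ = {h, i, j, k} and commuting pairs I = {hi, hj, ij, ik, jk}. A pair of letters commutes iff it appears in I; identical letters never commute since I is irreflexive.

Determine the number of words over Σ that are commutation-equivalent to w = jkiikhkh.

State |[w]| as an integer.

#0=j has no predecessor
#1=k has no predecessor
#2=i has no predecessor
#3=i depends on [2:i]
#4=k depends on [1:k]
#5=h depends on [4:k]
#6=k depends on [5:h]
#7=h depends on [6:k]
sources: [0:j, 1:k, 2:i]
N(rest) = Σ N(rest − s) over sources s of rest; N(one piece) = 1:
  size 1 → [0]=1  [3]=1  [7]=1
  size 2 → [0,3]=2  [0,7]=2  [2,3]=1  [3,7]=2  [6,7]=1
  size 3 → [0,2,3]=3  [0,3,7]=6  [0,6,7]=3  [2,3,7]=3  [3,6,7]=3  [5,6,7]=1
  size 4 → [0,2,3,7]=12  [0,3,6,7]=12  [0,5,6,7]=4  [2,3,6,7]=6  [3,5,6,7]=4  [4,5,6,7]=1
  size 5 → [0,2,3,6,7]=30  [0,3,5,6,7]=20  [0,4,5,6,7]=5  [1,4,5,6,7]=1  [2,3,5,6,7]=10  [3,4,5,6,7]=5
  size 6 → [0,1,4,5,6,7]=6  [0,2,3,5,6,7]=60  [0,3,4,5,6,7]=30  [1,3,4,5,6,7]=6  [2,3,4,5,6,7]=15
  first=0(j) contributes 21
  first=1(k) contributes 105
  first=2(i) contributes 42
|[w]| = 168

168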